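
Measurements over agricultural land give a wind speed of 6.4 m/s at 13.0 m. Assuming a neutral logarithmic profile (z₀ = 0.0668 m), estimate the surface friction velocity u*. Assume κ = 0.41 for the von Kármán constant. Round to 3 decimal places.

Log law: V(z) = (u*/κ) · ln(z/z₀) ⇒ u* = κ · V / ln(z/z₀)
u* = 0.41 × 6.4 / ln(13.0/0.0668) = 0.41 × 6.4 / 5.2710
   = 2.6240 / 5.2710 = 0.4978 m/s

u* ≈ 0.498 m/s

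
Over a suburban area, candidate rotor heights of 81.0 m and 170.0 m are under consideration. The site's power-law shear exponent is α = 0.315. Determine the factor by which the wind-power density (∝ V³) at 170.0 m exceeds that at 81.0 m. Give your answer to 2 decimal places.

2.01

Speed ratio: V_B/V_A = (z_B/z_A)^α = (170.0/81.0)^0.315 = (2.0988)^0.315 = 1.26304
Power-density ratio: P_B/P_A = (V_B/V_A)³ = (1.26304)³ = 2.01491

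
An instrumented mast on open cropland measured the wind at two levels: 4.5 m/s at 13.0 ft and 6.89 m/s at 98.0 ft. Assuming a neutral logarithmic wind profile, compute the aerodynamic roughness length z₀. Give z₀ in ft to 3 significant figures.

Log law: V(z) ∝ ln(z/z₀). With r = V₁/V₂ = 4.5/6.89 = 0.65312,
r · ln(z₂/z₀) = ln(z₁/z₀) ⇒ ln z₀ = (ln z₁ − r·ln z₂)/(1 − r)
ln z₀ = (2.56495 − 0.65312×4.58497) / 0.34688 = -1.2384
z₀ = exp(-1.2384) = 0.2898 ft

z₀ ≈ 0.290 ft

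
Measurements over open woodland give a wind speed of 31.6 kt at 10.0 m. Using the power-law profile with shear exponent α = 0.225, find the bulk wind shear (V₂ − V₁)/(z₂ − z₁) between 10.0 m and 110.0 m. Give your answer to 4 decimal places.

Power law: V₂ = V₁ · (z₂/z₁)^α = 31.6 × (11.0000)^0.225 = 54.2001 kt
ΔV/Δz = (54.2001 − 31.6)/(110.0 − 10.0) = 22.6001/100.0000 = 0.22600 kt/m

0.2260 kt/m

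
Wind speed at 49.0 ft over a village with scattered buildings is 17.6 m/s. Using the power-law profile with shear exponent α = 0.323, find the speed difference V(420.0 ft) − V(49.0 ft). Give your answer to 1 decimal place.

17.6 m/s

Power law: V₂ = V₁ · (z₂/z₁)^α = 17.6 × (8.5714)^0.323 = 35.2281 m/s
ΔV = 35.2281 − 17.6 = 17.6281 m/s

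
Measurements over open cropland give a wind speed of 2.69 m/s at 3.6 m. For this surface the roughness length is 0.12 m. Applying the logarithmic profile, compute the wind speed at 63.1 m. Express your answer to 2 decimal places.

Log law: V(z) ∝ ln(z/z₀), so V₂/V₁ = ln(z₂/z₀) / ln(z₁/z₀).
ln(63.1/0.12) = 6.2650, ln(3.6/0.12) = 3.4012
V₂ = 2.69 × 6.2650/3.4012 = 2.69 × 1.8420 = 4.9550 m/s

4.95 m/s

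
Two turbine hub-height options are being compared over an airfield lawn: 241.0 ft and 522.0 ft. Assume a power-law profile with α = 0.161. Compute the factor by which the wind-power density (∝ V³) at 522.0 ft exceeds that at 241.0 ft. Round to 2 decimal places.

1.45

Speed ratio: V_B/V_A = (z_B/z_A)^α = (522.0/241.0)^0.161 = (2.1660)^0.161 = 1.13251
Power-density ratio: P_B/P_A = (V_B/V_A)³ = (1.13251)³ = 1.45251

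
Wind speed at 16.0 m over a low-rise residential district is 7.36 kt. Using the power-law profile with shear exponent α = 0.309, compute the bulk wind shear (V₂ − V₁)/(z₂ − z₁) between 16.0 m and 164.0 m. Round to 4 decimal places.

Power law: V₂ = V₁ · (z₂/z₁)^α = 7.36 × (10.2500)^0.309 = 15.1075 kt
ΔV/Δz = (15.1075 − 7.36)/(164.0 − 16.0) = 7.7475/148.0000 = 0.05235 kt/m

0.0523 kt/m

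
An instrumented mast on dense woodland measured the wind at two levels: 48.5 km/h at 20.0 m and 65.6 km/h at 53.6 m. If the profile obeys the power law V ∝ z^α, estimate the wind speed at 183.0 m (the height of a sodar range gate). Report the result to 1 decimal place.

First find α: α = ln(V₂/V₁)/ln(z₂/z₁) = ln(65.6/48.5)/ln(53.6/20.0) = 0.30201/0.98582 = 0.3064
Extrapolate from 53.6 m to 183.0 m: V₃ = 65.6 × (183.0/53.6)^0.3064 = 65.6 × 1.4567 = 95.5608 km/h

95.6 km/h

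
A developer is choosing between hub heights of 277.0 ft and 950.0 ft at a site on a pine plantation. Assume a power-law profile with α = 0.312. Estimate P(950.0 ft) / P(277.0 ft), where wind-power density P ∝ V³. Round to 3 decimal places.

Speed ratio: V_B/V_A = (z_B/z_A)^α = (950.0/277.0)^0.312 = (3.4296)^0.312 = 1.46891
Power-density ratio: P_B/P_A = (V_B/V_A)³ = (1.46891)³ = 3.16948

3.169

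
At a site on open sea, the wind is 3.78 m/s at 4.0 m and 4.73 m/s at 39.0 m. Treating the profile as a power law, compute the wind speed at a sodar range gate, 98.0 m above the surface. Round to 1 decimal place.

5.2 m/s

First find α: α = ln(V₂/V₁)/ln(z₂/z₁) = ln(4.73/3.78)/ln(39.0/4.0) = 0.22420/2.27727 = 0.0985
Extrapolate from 39.0 m to 98.0 m: V₃ = 4.73 × (98.0/39.0)^0.0985 = 4.73 × 1.0950 = 5.1791 m/s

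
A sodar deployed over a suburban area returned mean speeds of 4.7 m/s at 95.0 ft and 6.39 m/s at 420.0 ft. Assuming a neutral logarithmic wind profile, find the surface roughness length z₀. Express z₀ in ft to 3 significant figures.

Log law: V(z) ∝ ln(z/z₀). With r = V₁/V₂ = 4.7/6.39 = 0.73552,
r · ln(z₂/z₀) = ln(z₁/z₀) ⇒ ln z₀ = (ln z₁ − r·ln z₂)/(1 − r)
ln z₀ = (4.55388 − 0.73552×6.04025) / 0.26448 = 0.4202
z₀ = exp(0.4202) = 1.522 ft

z₀ ≈ 1.52 ft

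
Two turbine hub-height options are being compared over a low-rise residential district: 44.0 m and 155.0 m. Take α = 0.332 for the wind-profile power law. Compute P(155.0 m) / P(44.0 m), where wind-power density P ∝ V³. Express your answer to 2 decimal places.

Speed ratio: V_B/V_A = (z_B/z_A)^α = (155.0/44.0)^0.332 = (3.5227)^0.332 = 1.51902
Power-density ratio: P_B/P_A = (V_B/V_A)³ = (1.51902)³ = 3.50503

3.51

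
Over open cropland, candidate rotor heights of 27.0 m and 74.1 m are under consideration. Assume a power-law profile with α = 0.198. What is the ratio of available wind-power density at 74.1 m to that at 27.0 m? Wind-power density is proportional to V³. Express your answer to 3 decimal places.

Speed ratio: V_B/V_A = (z_B/z_A)^α = (74.1/27.0)^0.198 = (2.7444)^0.198 = 1.22128
Power-density ratio: P_B/P_A = (V_B/V_A)³ = (1.22128)³ = 1.82155

1.822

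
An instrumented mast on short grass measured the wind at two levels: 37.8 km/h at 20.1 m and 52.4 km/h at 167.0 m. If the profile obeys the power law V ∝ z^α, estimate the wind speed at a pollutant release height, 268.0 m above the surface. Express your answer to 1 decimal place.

56.4 km/h

First find α: α = ln(V₂/V₁)/ln(z₂/z₁) = ln(52.4/37.8)/ln(167.0/20.1) = 0.32660/2.11727 = 0.1543
Extrapolate from 167.0 m to 268.0 m: V₃ = 52.4 × (268.0/167.0)^0.1543 = 52.4 × 1.0757 = 56.3661 km/h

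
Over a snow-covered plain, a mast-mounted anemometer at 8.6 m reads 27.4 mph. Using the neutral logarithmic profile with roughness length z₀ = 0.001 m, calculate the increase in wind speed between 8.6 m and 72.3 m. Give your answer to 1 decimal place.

Log law: V₂ = V₁ · ln(z₂/z₀)/ln(z₁/z₀) = 27.4 × 11.1886/9.0595 = 33.8392 mph
ΔV = 33.8392 − 27.4 = 6.4392 mph

6.4 mph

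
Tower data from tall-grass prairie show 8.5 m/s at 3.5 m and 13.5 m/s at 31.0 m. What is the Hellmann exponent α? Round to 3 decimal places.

α ≈ 0.212

Power law: V₂/V₁ = (z₂/z₁)^α ⇒ α = ln(V₂/V₁) / ln(z₂/z₁)
α = ln(13.5/8.5) / ln(31.0/3.5) = ln(1.5882) / ln(8.8571)
  = 0.46262 / 2.18122 = 0.21209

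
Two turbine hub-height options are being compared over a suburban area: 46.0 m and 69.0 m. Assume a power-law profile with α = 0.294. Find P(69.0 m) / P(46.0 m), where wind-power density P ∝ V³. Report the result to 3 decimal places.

1.430

Speed ratio: V_B/V_A = (z_B/z_A)^α = (69.0/46.0)^0.294 = (1.5000)^0.294 = 1.12660
Power-density ratio: P_B/P_A = (V_B/V_A)³ = (1.12660)³ = 1.42992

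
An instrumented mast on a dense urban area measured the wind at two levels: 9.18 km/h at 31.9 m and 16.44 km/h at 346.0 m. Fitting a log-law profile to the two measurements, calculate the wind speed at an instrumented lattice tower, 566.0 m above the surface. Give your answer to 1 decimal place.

Log law: V ∝ ln(z/z₀). From the pair, with r = V₁/V₂ = 0.55839,
ln z₀ = (ln z₁ − r·ln z₂)/(1 − r) = (3.4626 − 0.55839×5.8464)/0.44161 = 0.4483 → z₀ = 1.566 m
V₃ = V₁ · ln(z₃/z₀)/ln(z₁/z₀) = 9.18 × 5.8903/3.0143 = 17.9389 km/h

17.9 km/h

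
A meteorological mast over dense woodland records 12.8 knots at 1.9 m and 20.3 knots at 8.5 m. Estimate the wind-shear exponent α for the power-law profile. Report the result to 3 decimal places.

Power law: V₂/V₁ = (z₂/z₁)^α ⇒ α = ln(V₂/V₁) / ln(z₂/z₁)
α = ln(20.3/12.8) / ln(8.5/1.9) = ln(1.5859) / ln(4.4737)
  = 0.46118 / 1.49821 = 0.30782

α ≈ 0.308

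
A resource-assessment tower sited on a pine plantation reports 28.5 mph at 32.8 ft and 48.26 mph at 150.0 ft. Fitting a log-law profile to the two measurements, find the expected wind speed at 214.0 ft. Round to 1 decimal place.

Log law: V ∝ ln(z/z₀). From the pair, with r = V₁/V₂ = 0.59055,
ln z₀ = (ln z₁ − r·ln z₂)/(1 − r) = (3.4904 − 0.59055×5.0106)/0.40945 = 1.2978 → z₀ = 3.661 ft
V₃ = V₁ · ln(z₃/z₀)/ln(z₁/z₀) = 28.5 × 4.0682/2.1926 = 52.8788 mph

52.9 mph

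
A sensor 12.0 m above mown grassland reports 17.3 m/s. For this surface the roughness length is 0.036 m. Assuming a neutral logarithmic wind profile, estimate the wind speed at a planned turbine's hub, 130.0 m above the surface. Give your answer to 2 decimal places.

24.40 m/s

Log law: V(z) ∝ ln(z/z₀), so V₂/V₁ = ln(z₂/z₀) / ln(z₁/z₀).
ln(130.0/0.036) = 8.1918, ln(12.0/0.036) = 5.8091
V₂ = 17.3 × 8.1918/5.8091 = 17.3 × 1.4102 = 24.3956 m/s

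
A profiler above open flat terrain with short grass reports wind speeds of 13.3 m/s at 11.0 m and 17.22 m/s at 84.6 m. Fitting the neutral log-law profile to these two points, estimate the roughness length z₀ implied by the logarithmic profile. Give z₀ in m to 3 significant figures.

z₀ ≈ 0.0108 m

Log law: V(z) ∝ ln(z/z₀). With r = V₁/V₂ = 13.3/17.22 = 0.77236,
r · ln(z₂/z₀) = ln(z₁/z₀) ⇒ ln z₀ = (ln z₁ − r·ln z₂)/(1 − r)
ln z₀ = (2.39790 − 0.77236×4.43793) / 0.22764 = -4.5237
z₀ = exp(-4.5237) = 0.01085 m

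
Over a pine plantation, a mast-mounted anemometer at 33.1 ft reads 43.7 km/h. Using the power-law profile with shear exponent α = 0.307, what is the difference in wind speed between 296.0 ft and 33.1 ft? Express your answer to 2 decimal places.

Power law: V₂ = V₁ · (z₂/z₁)^α = 43.7 × (8.9426)^0.307 = 85.6211 km/h
ΔV = 85.6211 − 43.7 = 41.9211 km/h

41.92 km/h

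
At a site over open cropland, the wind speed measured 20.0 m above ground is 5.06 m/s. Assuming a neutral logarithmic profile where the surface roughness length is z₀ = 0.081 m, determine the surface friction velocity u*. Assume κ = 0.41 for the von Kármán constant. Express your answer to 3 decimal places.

u* ≈ 0.377 m/s

Log law: V(z) = (u*/κ) · ln(z/z₀) ⇒ u* = κ · V / ln(z/z₀)
u* = 0.41 × 5.06 / ln(20.0/0.081) = 0.41 × 5.06 / 5.5090
   = 2.0746 / 5.5090 = 0.3766 m/s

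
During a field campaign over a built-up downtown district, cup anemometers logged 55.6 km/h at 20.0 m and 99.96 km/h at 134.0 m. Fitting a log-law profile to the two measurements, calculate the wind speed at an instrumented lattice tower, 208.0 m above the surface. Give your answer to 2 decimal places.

Log law: V ∝ ln(z/z₀). From the pair, with r = V₁/V₂ = 0.55622,
ln z₀ = (ln z₁ − r·ln z₂)/(1 − r) = (2.9957 − 0.55622×4.8978)/0.44378 = 0.6117 → z₀ = 1.844 m
V₃ = V₁ · ln(z₃/z₀)/ln(z₁/z₀) = 55.6 × 4.7259/2.3841 = 110.2144 km/h

110.21 km/h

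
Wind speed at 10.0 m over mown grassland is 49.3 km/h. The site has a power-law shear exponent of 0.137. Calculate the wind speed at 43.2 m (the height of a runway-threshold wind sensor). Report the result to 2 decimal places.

60.24 km/h

Power-law profile: V₂ = V₁ · (z₂/z₁)^α
V₂ = 49.3 × (43.2/10.0)^0.137 = 49.3 × (4.3200)^0.137
    = 49.3 × 1.2220 = 60.2432 km/h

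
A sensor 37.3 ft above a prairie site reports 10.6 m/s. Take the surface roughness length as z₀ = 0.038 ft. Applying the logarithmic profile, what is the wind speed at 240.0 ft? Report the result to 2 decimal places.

Log law: V(z) ∝ ln(z/z₀), so V₂/V₁ = ln(z₂/z₀) / ln(z₁/z₀).
ln(240.0/0.038) = 8.7508, ln(37.3/0.038) = 6.8892
V₂ = 10.6 × 8.7508/6.8892 = 10.6 × 1.2702 = 13.4644 m/s

13.46 m/s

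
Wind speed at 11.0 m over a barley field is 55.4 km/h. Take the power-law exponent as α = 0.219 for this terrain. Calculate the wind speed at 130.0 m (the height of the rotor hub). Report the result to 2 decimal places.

Power-law profile: V₂ = V₁ · (z₂/z₁)^α
V₂ = 55.4 × (130.0/11.0)^0.219 = 55.4 × (11.8182)^0.219
    = 55.4 × 1.7175 = 95.1477 km/h

95.15 km/h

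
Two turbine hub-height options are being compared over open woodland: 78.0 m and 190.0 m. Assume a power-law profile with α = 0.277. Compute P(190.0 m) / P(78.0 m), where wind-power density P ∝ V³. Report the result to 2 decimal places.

2.10

Speed ratio: V_B/V_A = (z_B/z_A)^α = (190.0/78.0)^0.277 = (2.4359)^0.277 = 1.27969
Power-density ratio: P_B/P_A = (V_B/V_A)³ = (1.27969)³ = 2.09563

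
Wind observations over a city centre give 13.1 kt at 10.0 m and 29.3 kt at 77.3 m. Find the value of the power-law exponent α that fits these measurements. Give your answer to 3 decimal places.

Power law: V₂/V₁ = (z₂/z₁)^α ⇒ α = ln(V₂/V₁) / ln(z₂/z₁)
α = ln(29.3/13.1) / ln(77.3/10.0) = ln(2.2366) / ln(7.7300)
  = 0.80498 / 2.04511 = 0.39361

α ≈ 0.394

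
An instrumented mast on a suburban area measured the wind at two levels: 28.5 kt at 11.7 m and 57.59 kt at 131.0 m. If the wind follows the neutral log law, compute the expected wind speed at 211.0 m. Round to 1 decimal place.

Log law: V ∝ ln(z/z₀). From the pair, with r = V₁/V₂ = 0.49488,
ln z₀ = (ln z₁ − r·ln z₂)/(1 − r) = (2.4596 − 0.49488×4.8752)/0.50512 = 0.0930 → z₀ = 1.097 m
V₃ = V₁ · ln(z₃/z₀)/ln(z₁/z₀) = 28.5 × 5.2589/2.3666 = 63.3302 kt

63.3 kt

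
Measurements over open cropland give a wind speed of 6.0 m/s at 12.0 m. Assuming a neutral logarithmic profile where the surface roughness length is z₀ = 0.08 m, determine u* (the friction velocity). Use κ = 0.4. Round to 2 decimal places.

Log law: V(z) = (u*/κ) · ln(z/z₀) ⇒ u* = κ · V / ln(z/z₀)
u* = 0.4 × 6.0 / ln(12.0/0.08) = 0.4 × 6.0 / 5.0106
   = 2.4000 / 5.0106 = 0.4790 m/s

u* ≈ 0.48 m/s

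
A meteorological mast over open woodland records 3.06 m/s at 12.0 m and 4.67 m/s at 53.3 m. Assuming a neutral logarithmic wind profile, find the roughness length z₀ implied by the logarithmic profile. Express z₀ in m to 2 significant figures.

z₀ ≈ 0.71 m

Log law: V(z) ∝ ln(z/z₀). With r = V₁/V₂ = 3.06/4.67 = 0.65525,
r · ln(z₂/z₀) = ln(z₁/z₀) ⇒ ln z₀ = (ln z₁ − r·ln z₂)/(1 − r)
ln z₀ = (2.48491 − 0.65525×3.97594) / 0.34475 = -0.3490
z₀ = exp(-0.3490) = 0.7054 m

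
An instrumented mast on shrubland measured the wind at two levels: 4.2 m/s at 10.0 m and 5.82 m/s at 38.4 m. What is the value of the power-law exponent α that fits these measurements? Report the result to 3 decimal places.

α ≈ 0.242

Power law: V₂/V₁ = (z₂/z₁)^α ⇒ α = ln(V₂/V₁) / ln(z₂/z₁)
α = ln(5.82/4.2) / ln(38.4/10.0) = ln(1.3857) / ln(3.8400)
  = 0.32622 / 1.34547 = 0.24245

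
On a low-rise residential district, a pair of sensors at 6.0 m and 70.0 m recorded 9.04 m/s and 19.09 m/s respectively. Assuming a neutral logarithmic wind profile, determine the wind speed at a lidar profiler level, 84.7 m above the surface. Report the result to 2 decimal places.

Log law: V ∝ ln(z/z₀). From the pair, with r = V₁/V₂ = 0.47355,
ln z₀ = (ln z₁ − r·ln z₂)/(1 − r) = (1.7918 − 0.47355×4.2485)/0.52645 = -0.4181 → z₀ = 0.6583 m
V₃ = V₁ · ln(z₃/z₀)/ln(z₁/z₀) = 9.04 × 4.8572/2.2098 = 19.8698 m/s

19.87 m/s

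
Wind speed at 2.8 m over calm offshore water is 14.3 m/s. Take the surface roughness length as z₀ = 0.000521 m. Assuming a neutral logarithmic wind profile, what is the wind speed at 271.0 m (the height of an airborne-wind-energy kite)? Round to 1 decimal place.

Log law: V(z) ∝ ln(z/z₀), so V₂/V₁ = ln(z₂/z₀) / ln(z₁/z₀).
ln(271.0/0.000521) = 13.1619, ln(2.8/0.000521) = 8.5894
V₂ = 14.3 × 13.1619/8.5894 = 14.3 × 1.5323 = 21.9125 m/s

21.9 m/s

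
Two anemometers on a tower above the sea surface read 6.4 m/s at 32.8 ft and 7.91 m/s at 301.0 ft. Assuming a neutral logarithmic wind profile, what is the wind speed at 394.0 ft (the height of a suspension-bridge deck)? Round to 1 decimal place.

Log law: V ∝ ln(z/z₀). From the pair, with r = V₁/V₂ = 0.80910,
ln z₀ = (ln z₁ − r·ln z₂)/(1 − r) = (3.4904 − 0.80910×5.7071)/0.19090 = -5.9048 → z₀ = 0.002726 ft
V₃ = V₁ · ln(z₃/z₀)/ln(z₁/z₀) = 6.4 × 11.8811/9.3952 = 8.0934 m/s

8.1 m/s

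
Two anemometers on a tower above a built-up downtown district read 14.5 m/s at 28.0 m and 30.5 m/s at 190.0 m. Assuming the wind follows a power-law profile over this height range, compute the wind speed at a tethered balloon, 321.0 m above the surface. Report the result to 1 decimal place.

37.4 m/s

First find α: α = ln(V₂/V₁)/ln(z₂/z₁) = ln(30.5/14.5)/ln(190.0/28.0) = 0.74358/1.91482 = 0.3883
Extrapolate from 190.0 m to 321.0 m: V₃ = 30.5 × (321.0/190.0)^0.3883 = 30.5 × 1.2259 = 37.3888 m/s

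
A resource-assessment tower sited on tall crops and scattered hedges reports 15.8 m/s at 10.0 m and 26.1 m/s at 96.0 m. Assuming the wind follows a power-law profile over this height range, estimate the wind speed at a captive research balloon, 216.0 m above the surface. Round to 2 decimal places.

First find α: α = ln(V₂/V₁)/ln(z₂/z₁) = ln(26.1/15.8)/ln(96.0/10.0) = 0.50193/2.26176 = 0.2219
Extrapolate from 96.0 m to 216.0 m: V₃ = 26.1 × (216.0/96.0)^0.2219 = 26.1 × 1.1972 = 31.2461 m/s

31.25 m/s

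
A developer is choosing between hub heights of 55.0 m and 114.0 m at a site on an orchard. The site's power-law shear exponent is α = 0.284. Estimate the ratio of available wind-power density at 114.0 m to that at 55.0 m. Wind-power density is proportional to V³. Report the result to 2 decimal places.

Speed ratio: V_B/V_A = (z_B/z_A)^α = (114.0/55.0)^0.284 = (2.0727)^0.284 = 1.22998
Power-density ratio: P_B/P_A = (V_B/V_A)³ = (1.22998)³ = 1.86078

1.86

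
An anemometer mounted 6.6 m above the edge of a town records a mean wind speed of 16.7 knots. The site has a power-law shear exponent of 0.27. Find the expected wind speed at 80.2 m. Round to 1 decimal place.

Power-law profile: V₂ = V₁ · (z₂/z₁)^α
V₂ = 16.7 × (80.2/6.6)^0.27 = 16.7 × (12.1515)^0.27
    = 16.7 × 1.9627 = 32.7768 knots

32.8 knots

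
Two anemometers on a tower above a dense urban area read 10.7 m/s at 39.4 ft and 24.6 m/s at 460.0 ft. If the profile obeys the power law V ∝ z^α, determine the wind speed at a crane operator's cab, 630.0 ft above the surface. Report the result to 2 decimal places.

27.37 m/s

First find α: α = ln(V₂/V₁)/ln(z₂/z₁) = ln(24.6/10.7)/ln(460.0/39.4) = 0.83250/2.45746 = 0.3388
Extrapolate from 460.0 ft to 630.0 ft: V₃ = 24.6 × (630.0/460.0)^0.3388 = 24.6 × 1.1124 = 27.3656 m/s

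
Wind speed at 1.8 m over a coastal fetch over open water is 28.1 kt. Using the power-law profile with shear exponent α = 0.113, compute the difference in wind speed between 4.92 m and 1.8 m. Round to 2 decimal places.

3.38 kt

Power law: V₂ = V₁ · (z₂/z₁)^α = 28.1 × (2.7333)^0.113 = 31.4813 kt
ΔV = 31.4813 − 28.1 = 3.3813 kt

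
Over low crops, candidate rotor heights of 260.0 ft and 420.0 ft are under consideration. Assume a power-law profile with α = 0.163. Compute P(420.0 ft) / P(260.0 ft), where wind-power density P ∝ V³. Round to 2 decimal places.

1.26

Speed ratio: V_B/V_A = (z_B/z_A)^α = (420.0/260.0)^0.163 = (1.6154)^0.163 = 1.08131
Power-density ratio: P_B/P_A = (V_B/V_A)³ = (1.08131)³ = 1.26429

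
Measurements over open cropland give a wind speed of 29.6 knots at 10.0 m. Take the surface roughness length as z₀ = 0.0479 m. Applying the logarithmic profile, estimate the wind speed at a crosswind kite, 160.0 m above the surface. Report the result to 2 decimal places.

Log law: V(z) ∝ ln(z/z₀), so V₂/V₁ = ln(z₂/z₀) / ln(z₁/z₀).
ln(160.0/0.0479) = 8.1138, ln(10.0/0.0479) = 5.3412
V₂ = 29.6 × 8.1138/5.3412 = 29.6 × 1.5191 = 44.9651 knots

44.97 knots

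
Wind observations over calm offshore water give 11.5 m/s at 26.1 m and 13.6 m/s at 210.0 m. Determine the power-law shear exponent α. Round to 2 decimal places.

α ≈ 0.08

Power law: V₂/V₁ = (z₂/z₁)^α ⇒ α = ln(V₂/V₁) / ln(z₂/z₁)
α = ln(13.6/11.5) / ln(210.0/26.1) = ln(1.1826) / ln(8.0460)
  = 0.16772 / 2.08517 = 0.08044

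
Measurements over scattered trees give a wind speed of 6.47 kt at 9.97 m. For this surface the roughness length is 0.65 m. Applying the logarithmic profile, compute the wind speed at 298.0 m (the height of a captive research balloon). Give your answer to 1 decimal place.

Log law: V(z) ∝ ln(z/z₀), so V₂/V₁ = ln(z₂/z₀) / ln(z₁/z₀).
ln(298.0/0.65) = 6.1279, ln(9.97/0.65) = 2.7304
V₂ = 6.47 × 6.1279/2.7304 = 6.47 × 2.2443 = 14.5209 kt

14.5 kt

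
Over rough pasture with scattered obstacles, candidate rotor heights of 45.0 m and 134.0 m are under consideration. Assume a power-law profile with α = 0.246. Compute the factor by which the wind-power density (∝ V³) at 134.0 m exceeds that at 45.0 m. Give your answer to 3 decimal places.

2.237

Speed ratio: V_B/V_A = (z_B/z_A)^α = (134.0/45.0)^0.246 = (2.9778)^0.246 = 1.30791
Power-density ratio: P_B/P_A = (V_B/V_A)³ = (1.30791)³ = 2.23734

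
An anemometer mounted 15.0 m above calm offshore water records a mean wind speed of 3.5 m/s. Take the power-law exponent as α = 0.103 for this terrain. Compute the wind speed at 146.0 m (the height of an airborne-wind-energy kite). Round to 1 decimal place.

4.4 m/s

Power-law profile: V₂ = V₁ · (z₂/z₁)^α
V₂ = 3.5 × (146.0/15.0)^0.103 = 3.5 × (9.7333)^0.103
    = 3.5 × 1.2641 = 4.4244 m/s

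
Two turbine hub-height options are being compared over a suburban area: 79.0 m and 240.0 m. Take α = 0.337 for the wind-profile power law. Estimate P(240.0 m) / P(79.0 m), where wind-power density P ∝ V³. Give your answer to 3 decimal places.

3.075

Speed ratio: V_B/V_A = (z_B/z_A)^α = (240.0/79.0)^0.337 = (3.0380)^0.337 = 1.45422
Power-density ratio: P_B/P_A = (V_B/V_A)³ = (1.45422)³ = 3.07534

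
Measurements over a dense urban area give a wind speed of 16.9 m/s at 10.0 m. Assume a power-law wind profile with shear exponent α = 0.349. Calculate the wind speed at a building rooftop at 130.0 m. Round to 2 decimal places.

Power-law profile: V₂ = V₁ · (z₂/z₁)^α
V₂ = 16.9 × (130.0/10.0)^0.349 = 16.9 × (13.0000)^0.349
    = 16.9 × 2.4477 = 41.3669 m/s

41.37 m/s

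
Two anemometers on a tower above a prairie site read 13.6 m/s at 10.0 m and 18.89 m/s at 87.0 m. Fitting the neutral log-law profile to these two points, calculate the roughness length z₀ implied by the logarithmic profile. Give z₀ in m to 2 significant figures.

z₀ ≈ 0.038 m

Log law: V(z) ∝ ln(z/z₀). With r = V₁/V₂ = 13.6/18.89 = 0.71996,
r · ln(z₂/z₀) = ln(z₁/z₀) ⇒ ln z₀ = (ln z₁ − r·ln z₂)/(1 − r)
ln z₀ = (2.30259 − 0.71996×4.46591) / 0.28004 = -3.2591
z₀ = exp(-3.2591) = 0.03842 m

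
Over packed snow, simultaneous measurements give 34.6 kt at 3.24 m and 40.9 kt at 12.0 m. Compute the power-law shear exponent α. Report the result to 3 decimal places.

α ≈ 0.128

Power law: V₂/V₁ = (z₂/z₁)^α ⇒ α = ln(V₂/V₁) / ln(z₂/z₁)
α = ln(40.9/34.6) / ln(12.0/3.24) = ln(1.1821) / ln(3.7037)
  = 0.16728 / 1.30933 = 0.12776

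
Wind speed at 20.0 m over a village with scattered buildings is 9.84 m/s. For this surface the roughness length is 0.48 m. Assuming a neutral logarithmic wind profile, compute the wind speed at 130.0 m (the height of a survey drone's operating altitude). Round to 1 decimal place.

Log law: V(z) ∝ ln(z/z₀), so V₂/V₁ = ln(z₂/z₀) / ln(z₁/z₀).
ln(130.0/0.48) = 5.6015, ln(20.0/0.48) = 3.7297
V₂ = 9.84 × 5.6015/3.7297 = 9.84 × 1.5019 = 14.7783 m/s

14.8 m/s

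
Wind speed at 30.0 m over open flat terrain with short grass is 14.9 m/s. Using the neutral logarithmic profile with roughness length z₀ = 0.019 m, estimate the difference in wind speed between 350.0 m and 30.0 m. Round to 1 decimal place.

Log law: V₂ = V₁ · ln(z₂/z₀)/ln(z₁/z₀) = 14.9 × 9.8212/7.3645 = 19.8705 m/s
ΔV = 19.8705 − 14.9 = 4.9705 m/s

5.0 m/s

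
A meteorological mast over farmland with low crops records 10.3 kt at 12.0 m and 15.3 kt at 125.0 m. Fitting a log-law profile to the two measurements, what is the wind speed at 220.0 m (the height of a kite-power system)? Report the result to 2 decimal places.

16.51 kt

Log law: V ∝ ln(z/z₀). From the pair, with r = V₁/V₂ = 0.67320,
ln z₀ = (ln z₁ − r·ln z₂)/(1 − r) = (2.4849 − 0.67320×4.8283)/0.32680 = -2.3425 → z₀ = 0.09609 m
V₃ = V₁ · ln(z₃/z₀)/ln(z₁/z₀) = 10.3 × 7.7361/4.8274 = 16.5062 kt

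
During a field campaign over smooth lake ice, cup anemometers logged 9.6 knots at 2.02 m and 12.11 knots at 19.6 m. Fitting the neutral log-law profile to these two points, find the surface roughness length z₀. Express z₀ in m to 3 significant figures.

Log law: V(z) ∝ ln(z/z₀). With r = V₁/V₂ = 9.6/12.11 = 0.79273,
r · ln(z₂/z₀) = ln(z₁/z₀) ⇒ ln z₀ = (ln z₁ − r·ln z₂)/(1 − r)
ln z₀ = (0.70310 − 0.79273×2.97553) / 0.20727 = -7.9883
z₀ = exp(-7.9883) = 0.0003394 m

z₀ ≈ 0.000339 m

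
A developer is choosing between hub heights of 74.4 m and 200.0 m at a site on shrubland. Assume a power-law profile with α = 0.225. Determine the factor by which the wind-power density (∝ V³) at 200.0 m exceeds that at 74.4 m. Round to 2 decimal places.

Speed ratio: V_B/V_A = (z_B/z_A)^α = (200.0/74.4)^0.225 = (2.6882)^0.225 = 1.24919
Power-density ratio: P_B/P_A = (V_B/V_A)³ = (1.24919)³ = 1.94932

1.95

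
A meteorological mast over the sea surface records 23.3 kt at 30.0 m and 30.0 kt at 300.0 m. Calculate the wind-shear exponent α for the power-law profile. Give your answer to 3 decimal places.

Power law: V₂/V₁ = (z₂/z₁)^α ⇒ α = ln(V₂/V₁) / ln(z₂/z₁)
α = ln(30.0/23.3) / ln(300.0/30.0) = ln(1.2876) / ln(10.0000)
  = 0.25274 / 2.30259 = 0.10977

α ≈ 0.110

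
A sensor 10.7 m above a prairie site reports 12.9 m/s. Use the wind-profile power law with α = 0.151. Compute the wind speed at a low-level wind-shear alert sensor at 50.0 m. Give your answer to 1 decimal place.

16.3 m/s

Power-law profile: V₂ = V₁ · (z₂/z₁)^α
V₂ = 12.9 × (50.0/10.7)^0.151 = 12.9 × (4.6729)^0.151
    = 12.9 × 1.2621 = 16.2816 m/s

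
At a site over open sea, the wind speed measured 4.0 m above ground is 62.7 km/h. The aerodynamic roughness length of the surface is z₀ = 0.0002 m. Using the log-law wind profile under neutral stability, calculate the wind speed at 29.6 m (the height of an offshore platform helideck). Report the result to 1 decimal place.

75.4 km/h

Log law: V(z) ∝ ln(z/z₀), so V₂/V₁ = ln(z₂/z₀) / ln(z₁/z₀).
ln(29.6/0.0002) = 11.9050, ln(4.0/0.0002) = 9.9035
V₂ = 62.7 × 11.9050/9.9035 = 62.7 × 1.2021 = 75.3716 km/h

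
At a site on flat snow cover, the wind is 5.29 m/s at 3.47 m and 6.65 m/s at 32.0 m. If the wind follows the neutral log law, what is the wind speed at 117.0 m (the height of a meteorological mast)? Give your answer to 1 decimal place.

7.4 m/s

Log law: V ∝ ln(z/z₀). From the pair, with r = V₁/V₂ = 0.79549,
ln z₀ = (ln z₁ − r·ln z₂)/(1 − r) = (1.2442 − 0.79549×3.4657)/0.20451 = -7.3971 → z₀ = 0.0006130 m
V₃ = V₁ · ln(z₃/z₀)/ln(z₁/z₀) = 5.29 × 12.1593/8.6413 = 7.4436 m/s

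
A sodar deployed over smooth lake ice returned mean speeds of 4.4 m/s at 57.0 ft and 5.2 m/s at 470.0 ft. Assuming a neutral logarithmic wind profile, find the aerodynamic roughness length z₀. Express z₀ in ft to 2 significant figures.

Log law: V(z) ∝ ln(z/z₀). With r = V₁/V₂ = 4.4/5.2 = 0.84615,
r · ln(z₂/z₀) = ln(z₁/z₀) ⇒ ln z₀ = (ln z₁ − r·ln z₂)/(1 − r)
ln z₀ = (4.04305 − 0.84615×6.15273) / 0.15385 = -7.5602
z₀ = exp(-7.5602) = 0.0005208 ft

z₀ ≈ 0.00052 ft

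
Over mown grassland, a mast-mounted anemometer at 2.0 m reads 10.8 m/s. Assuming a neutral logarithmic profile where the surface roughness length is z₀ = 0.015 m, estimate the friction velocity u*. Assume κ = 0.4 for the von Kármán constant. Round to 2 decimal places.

Log law: V(z) = (u*/κ) · ln(z/z₀) ⇒ u* = κ · V / ln(z/z₀)
u* = 0.4 × 10.8 / ln(2.0/0.015) = 0.4 × 10.8 / 4.8929
   = 4.3200 / 4.8929 = 0.8829 m/s

u* ≈ 0.88 m/s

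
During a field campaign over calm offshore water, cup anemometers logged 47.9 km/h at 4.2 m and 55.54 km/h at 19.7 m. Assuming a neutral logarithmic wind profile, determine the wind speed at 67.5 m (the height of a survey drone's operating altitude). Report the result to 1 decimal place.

Log law: V ∝ ln(z/z₀). From the pair, with r = V₁/V₂ = 0.86244,
ln z₀ = (ln z₁ − r·ln z₂)/(1 − r) = (1.4351 − 0.86244×2.9806)/0.13756 = -8.2548 → z₀ = 0.0002600 m
V₃ = V₁ · ln(z₃/z₀)/ln(z₁/z₀) = 47.9 × 12.4670/9.6899 = 61.6277 km/h

61.6 km/h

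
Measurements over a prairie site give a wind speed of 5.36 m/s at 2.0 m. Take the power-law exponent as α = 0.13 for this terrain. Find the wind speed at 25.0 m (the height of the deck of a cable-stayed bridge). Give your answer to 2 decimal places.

7.44 m/s

Power-law profile: V₂ = V₁ · (z₂/z₁)^α
V₂ = 5.36 × (25.0/2.0)^0.13 = 5.36 × (12.5000)^0.13
    = 5.36 × 1.3887 = 7.4433 m/s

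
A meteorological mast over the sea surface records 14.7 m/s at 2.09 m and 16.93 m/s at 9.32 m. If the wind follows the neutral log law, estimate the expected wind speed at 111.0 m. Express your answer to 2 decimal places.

20.63 m/s

Log law: V ∝ ln(z/z₀). From the pair, with r = V₁/V₂ = 0.86828,
ln z₀ = (ln z₁ − r·ln z₂)/(1 − r) = (0.7372 − 0.86828×2.2322)/0.13172 = -9.1178 → z₀ = 0.0001097 m
V₃ = V₁ · ln(z₃/z₀)/ln(z₁/z₀) = 14.7 × 13.8273/9.8549 = 20.6253 m/s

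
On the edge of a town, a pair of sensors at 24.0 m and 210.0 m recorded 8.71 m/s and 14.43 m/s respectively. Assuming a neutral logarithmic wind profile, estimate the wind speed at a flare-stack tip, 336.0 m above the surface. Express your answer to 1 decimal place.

15.7 m/s

Log law: V ∝ ln(z/z₀). From the pair, with r = V₁/V₂ = 0.60360,
ln z₀ = (ln z₁ − r·ln z₂)/(1 − r) = (3.1781 − 0.60360×5.3471)/0.39640 = -0.1248 → z₀ = 0.8827 m
V₃ = V₁ · ln(z₃/z₀)/ln(z₁/z₀) = 8.71 × 5.9419/3.3029 = 15.6694 m/s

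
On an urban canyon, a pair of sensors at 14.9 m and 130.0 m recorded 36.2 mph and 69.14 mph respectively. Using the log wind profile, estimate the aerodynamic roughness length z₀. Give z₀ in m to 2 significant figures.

z₀ ≈ 1.4 m

Log law: V(z) ∝ ln(z/z₀). With r = V₁/V₂ = 36.2/69.14 = 0.52358,
r · ln(z₂/z₀) = ln(z₁/z₀) ⇒ ln z₀ = (ln z₁ − r·ln z₂)/(1 − r)
ln z₀ = (2.70136 − 0.52358×4.86753) / 0.47642 = 0.3208
z₀ = exp(0.3208) = 1.378 m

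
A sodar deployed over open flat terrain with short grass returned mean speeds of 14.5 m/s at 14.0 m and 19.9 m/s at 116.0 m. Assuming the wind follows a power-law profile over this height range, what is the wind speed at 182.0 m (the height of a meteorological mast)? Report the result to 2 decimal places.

First find α: α = ln(V₂/V₁)/ln(z₂/z₁) = ln(19.9/14.5)/ln(116.0/14.0) = 0.31657/2.11453 = 0.1497
Extrapolate from 116.0 m to 182.0 m: V₃ = 19.9 × (182.0/116.0)^0.1497 = 19.9 × 1.0698 = 21.2882 m/s

21.29 m/s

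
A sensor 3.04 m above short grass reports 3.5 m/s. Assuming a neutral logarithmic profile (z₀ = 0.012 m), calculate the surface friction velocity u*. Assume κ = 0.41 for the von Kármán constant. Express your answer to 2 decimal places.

Log law: V(z) = (u*/κ) · ln(z/z₀) ⇒ u* = κ · V / ln(z/z₀)
u* = 0.41 × 3.5 / ln(3.04/0.012) = 0.41 × 3.5 / 5.5347
   = 1.4350 / 5.5347 = 0.2593 m/s

u* ≈ 0.26 m/s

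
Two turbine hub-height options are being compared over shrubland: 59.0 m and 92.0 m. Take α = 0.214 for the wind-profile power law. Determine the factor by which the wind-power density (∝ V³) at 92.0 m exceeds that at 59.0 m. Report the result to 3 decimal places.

Speed ratio: V_B/V_A = (z_B/z_A)^α = (92.0/59.0)^0.214 = (1.5593)^0.214 = 1.09974
Power-density ratio: P_B/P_A = (V_B/V_A)³ = (1.09974)³ = 1.33004

1.330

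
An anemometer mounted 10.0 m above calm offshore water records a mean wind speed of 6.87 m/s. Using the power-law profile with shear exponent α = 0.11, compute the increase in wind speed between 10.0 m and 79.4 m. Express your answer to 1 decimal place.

1.8 m/s

Power law: V₂ = V₁ · (z₂/z₁)^α = 6.87 × (7.9400)^0.11 = 8.6285 m/s
ΔV = 8.6285 − 6.87 = 1.7585 m/s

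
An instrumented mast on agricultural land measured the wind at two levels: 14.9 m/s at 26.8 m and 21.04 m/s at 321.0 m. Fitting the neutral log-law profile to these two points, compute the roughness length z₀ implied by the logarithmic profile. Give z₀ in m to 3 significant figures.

Log law: V(z) ∝ ln(z/z₀). With r = V₁/V₂ = 14.9/21.04 = 0.70817,
r · ln(z₂/z₀) = ln(z₁/z₀) ⇒ ln z₀ = (ln z₁ − r·ln z₂)/(1 − r)
ln z₀ = (3.28840 − 0.70817×5.77144) / 0.29183 = -2.7372
z₀ = exp(-2.7372) = 0.06475 m

z₀ ≈ 0.0648 m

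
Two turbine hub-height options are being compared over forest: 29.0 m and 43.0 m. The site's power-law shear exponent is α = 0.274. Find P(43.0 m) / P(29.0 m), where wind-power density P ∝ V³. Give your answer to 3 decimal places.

Speed ratio: V_B/V_A = (z_B/z_A)^α = (43.0/29.0)^0.274 = (1.4828)^0.274 = 1.11397
Power-density ratio: P_B/P_A = (V_B/V_A)³ = (1.11397)³ = 1.38236

1.382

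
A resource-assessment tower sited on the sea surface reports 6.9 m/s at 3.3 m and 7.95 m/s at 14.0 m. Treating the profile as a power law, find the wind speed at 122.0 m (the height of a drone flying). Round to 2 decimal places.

9.83 m/s

First find α: α = ln(V₂/V₁)/ln(z₂/z₁) = ln(7.95/6.9)/ln(14.0/3.3) = 0.14165/1.44513 = 0.0980
Extrapolate from 14.0 m to 122.0 m: V₃ = 7.95 × (122.0/14.0)^0.0980 = 7.95 × 1.2364 = 9.8294 m/s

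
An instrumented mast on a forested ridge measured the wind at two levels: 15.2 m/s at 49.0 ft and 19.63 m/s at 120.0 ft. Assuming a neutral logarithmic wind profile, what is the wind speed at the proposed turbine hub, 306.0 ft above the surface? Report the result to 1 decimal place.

24.3 m/s

Log law: V ∝ ln(z/z₀). From the pair, with r = V₁/V₂ = 0.77433,
ln z₀ = (ln z₁ − r·ln z₂)/(1 − r) = (3.8918 − 0.77433×4.7875)/0.22567 = 0.8186 → z₀ = 2.267 ft
V₃ = V₁ · ln(z₃/z₀)/ln(z₁/z₀) = 15.2 × 4.9049/3.0732 = 24.2599 m/s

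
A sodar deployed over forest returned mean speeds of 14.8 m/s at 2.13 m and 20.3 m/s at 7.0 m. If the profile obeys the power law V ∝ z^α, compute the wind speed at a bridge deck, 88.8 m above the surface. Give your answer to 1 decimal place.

First find α: α = ln(V₂/V₁)/ln(z₂/z₁) = ln(20.3/14.8)/ln(7.0/2.13) = 0.31599/1.18979 = 0.2656
Extrapolate from 7.0 m to 88.8 m: V₃ = 20.3 × (88.8/7.0)^0.2656 = 20.3 × 1.9635 = 39.8587 m/s

39.9 m/s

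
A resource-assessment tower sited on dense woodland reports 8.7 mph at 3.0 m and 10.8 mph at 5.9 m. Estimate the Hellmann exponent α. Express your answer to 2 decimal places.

α ≈ 0.32

Power law: V₂/V₁ = (z₂/z₁)^α ⇒ α = ln(V₂/V₁) / ln(z₂/z₁)
α = ln(10.8/8.7) / ln(5.9/3.0) = ln(1.2414) / ln(1.9667)
  = 0.21622 / 0.67634 = 0.31970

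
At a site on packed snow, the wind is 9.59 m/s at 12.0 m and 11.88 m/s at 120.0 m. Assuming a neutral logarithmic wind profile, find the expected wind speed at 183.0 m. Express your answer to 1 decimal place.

12.3 m/s

Log law: V ∝ ln(z/z₀). From the pair, with r = V₁/V₂ = 0.80724,
ln z₀ = (ln z₁ − r·ln z₂)/(1 − r) = (2.4849 − 0.80724×4.7875)/0.19276 = -7.1578 → z₀ = 0.0007788 m
V₃ = V₁ · ln(z₃/z₀)/ln(z₁/z₀) = 9.59 × 12.3673/9.6427 = 12.2997 m/s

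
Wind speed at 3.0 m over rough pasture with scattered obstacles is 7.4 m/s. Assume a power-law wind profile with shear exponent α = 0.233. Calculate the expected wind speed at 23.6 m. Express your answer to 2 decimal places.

Power-law profile: V₂ = V₁ · (z₂/z₁)^α
V₂ = 7.4 × (23.6/3.0)^0.233 = 7.4 × (7.8667)^0.233
    = 7.4 × 1.6170 = 11.9661 m/s

11.97 m/s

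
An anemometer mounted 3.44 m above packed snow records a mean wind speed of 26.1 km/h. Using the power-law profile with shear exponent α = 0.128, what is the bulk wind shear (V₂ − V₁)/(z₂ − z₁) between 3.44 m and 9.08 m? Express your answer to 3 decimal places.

0.612 km/h/m

Power law: V₂ = V₁ · (z₂/z₁)^α = 26.1 × (2.6395)^0.128 = 29.5526 km/h
ΔV/Δz = (29.5526 − 26.1)/(9.08 − 3.44) = 3.4526/5.6400 = 0.61217 km/h/m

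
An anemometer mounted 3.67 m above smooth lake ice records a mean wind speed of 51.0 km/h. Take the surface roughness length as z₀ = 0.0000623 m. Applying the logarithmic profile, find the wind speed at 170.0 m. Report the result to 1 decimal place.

Log law: V(z) ∝ ln(z/z₀), so V₂/V₁ = ln(z₂/z₀) / ln(z₁/z₀).
ln(170.0/0.0000623) = 14.8193, ln(3.67/0.0000623) = 10.9837
V₂ = 51.0 × 14.8193/10.9837 = 51.0 × 1.3492 = 68.8096 km/h

68.8 km/h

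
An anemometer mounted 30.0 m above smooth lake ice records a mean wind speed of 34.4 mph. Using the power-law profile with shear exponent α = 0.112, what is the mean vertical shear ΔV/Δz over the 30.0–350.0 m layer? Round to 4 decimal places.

0.0340 mph/m

Power law: V₂ = V₁ · (z₂/z₁)^α = 34.4 × (11.6667)^0.112 = 45.2956 mph
ΔV/Δz = (45.2956 − 34.4)/(350.0 − 30.0) = 10.8956/320.0000 = 0.03405 mph/m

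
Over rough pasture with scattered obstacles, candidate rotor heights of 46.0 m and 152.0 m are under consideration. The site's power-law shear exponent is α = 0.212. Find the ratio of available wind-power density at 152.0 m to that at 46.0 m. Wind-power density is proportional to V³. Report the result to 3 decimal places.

Speed ratio: V_B/V_A = (z_B/z_A)^α = (152.0/46.0)^0.212 = (3.3043)^0.212 = 1.28839
Power-density ratio: P_B/P_A = (V_B/V_A)³ = (1.28839)³ = 2.13864

2.139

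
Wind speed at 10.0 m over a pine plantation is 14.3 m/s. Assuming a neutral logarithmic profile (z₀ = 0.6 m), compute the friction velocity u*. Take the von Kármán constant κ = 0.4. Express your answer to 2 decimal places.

Log law: V(z) = (u*/κ) · ln(z/z₀) ⇒ u* = κ · V / ln(z/z₀)
u* = 0.4 × 14.3 / ln(10.0/0.6) = 0.4 × 14.3 / 2.8134
   = 5.7200 / 2.8134 = 2.0331 m/s

u* ≈ 2.03 m/s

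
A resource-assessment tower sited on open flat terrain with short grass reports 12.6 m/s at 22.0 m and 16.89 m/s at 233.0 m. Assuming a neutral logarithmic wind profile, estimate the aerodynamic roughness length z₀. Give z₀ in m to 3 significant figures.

z₀ ≈ 0.0215 m

Log law: V(z) ∝ ln(z/z₀). With r = V₁/V₂ = 12.6/16.89 = 0.74600,
r · ln(z₂/z₀) = ln(z₁/z₀) ⇒ ln z₀ = (ln z₁ − r·ln z₂)/(1 − r)
ln z₀ = (3.09104 − 0.74600×5.45104) / 0.25400 = -3.8404
z₀ = exp(-3.8404) = 0.02148 m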